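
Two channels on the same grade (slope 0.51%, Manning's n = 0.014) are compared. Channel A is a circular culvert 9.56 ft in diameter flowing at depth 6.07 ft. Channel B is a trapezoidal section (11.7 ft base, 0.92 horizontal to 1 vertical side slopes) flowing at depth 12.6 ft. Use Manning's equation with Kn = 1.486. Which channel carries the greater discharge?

channel B

Channel A: For a circular section of diameter D = 9.56 ft at depth y = 6.07 ft, the central angle is θ = 2 arccos(1 − 2y/D) = 3.688 rad. Then A = (D²/8)(θ − sin θ) = 48.07 ft² and P = Dθ/2 = 17.63 ft. Hydraulic radius R = A/P = 48.07/17.63 = 2.727 ft. Q_A = (1.486/0.014)·48.07·2.727^(2/3)·√0.0051 = 711.2 ft³/s.
Channel B: With bottom width b = 11.7 ft and side slope z = 0.92: A = (b + zy)y = (11.7 + 0.92×12.6)×12.6 = 293.5 ft²; P = b + 2y√(1+z²) = 11.7 + 2×12.6×1.359 = 45.94 ft. Hydraulic radius R = A/P = 293.5/45.94 = 6.388 ft. Q_B = (1.486/0.014)·293.5·6.388^(2/3)·√0.0051 = 7659 ft³/s.
Q_A = 711.2 ft³/s vs Q_B = 7659 ft³/s, so channel B carries more.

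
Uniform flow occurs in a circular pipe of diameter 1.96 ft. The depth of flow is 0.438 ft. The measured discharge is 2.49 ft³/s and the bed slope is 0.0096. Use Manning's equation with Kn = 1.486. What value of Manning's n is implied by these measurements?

n = 0.012

For a circular section of diameter D = 1.96 ft at depth y = 0.438 ft, the central angle is θ = 2 arccos(1 − 2y/D) = 1.97 rad. Then A = (D²/8)(θ − sin θ) = 0.5032 ft² and P = Dθ/2 = 1.93 ft.
Hydraulic radius R = A/P = 0.5032/1.93 = 0.2607 ft.
Rearranging Manning's equation: n = (1.486/Q) A R^(2/3) S^(1/2) = (1.486/2.49) × 0.5032 × 0.2607^(2/3) × √0.0096 = 0.012.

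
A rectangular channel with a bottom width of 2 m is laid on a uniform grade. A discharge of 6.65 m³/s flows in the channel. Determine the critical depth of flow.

y_c = 1.04 m

For a rectangular channel, critical depth y_c = (q²/g)^(1/3) where q = Q/b = 6.65/2 = 3.325 m²/s.
So y_c = (3.325²/9.81)^(1/3) = 1.04 m.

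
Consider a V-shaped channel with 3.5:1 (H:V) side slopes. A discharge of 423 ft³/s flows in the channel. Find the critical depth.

At critical depth, Q² T / (g A³) = 1, i.e. A³/T = Q²/g = 423²/32.2 = 5557.
Trying y = 4.41 ft: A³/T = 10220 — too large.
Trying y = 3.34 ft: A³/T = 2546 — too small.
Trying y = 3.9 ft: A³/T = 5526 — ≈ 5557.

y_c = 3.9 ft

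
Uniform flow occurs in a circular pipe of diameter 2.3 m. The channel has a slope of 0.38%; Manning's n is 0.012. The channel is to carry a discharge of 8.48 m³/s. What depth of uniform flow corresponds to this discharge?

Manning's equation rearranged: A R^(2/3) = nQ / (1·√S) = 0.012 × 8.48 / (√0.0038) = 1.651.
At y = 1.47 m: A R^(2/3) = 2.121 — high.
At y = 0.875 m: A R^(2/3) = 0.8828 — low.
At y = 1.25 m: A R^(2/3) = 1.65 — close enough.

y_n = 1.25 m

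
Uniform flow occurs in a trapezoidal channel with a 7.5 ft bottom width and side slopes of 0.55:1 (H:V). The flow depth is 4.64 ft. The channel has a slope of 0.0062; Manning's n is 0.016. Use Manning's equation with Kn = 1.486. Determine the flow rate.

Q = 641 ft³/s

With bottom width b = 7.5 ft and side slope z = 0.55: A = (b + zy)y = (7.5 + 0.55×4.64)×4.64 = 46.64 ft²; P = b + 2y√(1+z²) = 7.5 + 2×4.64×1.141 = 18.09 ft.
Hydraulic radius R = A/P = 46.64/18.09 = 2.578 ft.
Manning's equation: Q = (1.486/n) A R^(2/3) S^(1/2) = (1.486/0.016) × 46.64 × 2.578^(2/3) × 0.0062^(1/2) = 641 ft³/s.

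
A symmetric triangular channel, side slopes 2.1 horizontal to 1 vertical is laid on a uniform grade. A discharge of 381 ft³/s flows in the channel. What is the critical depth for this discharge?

y_c = 4.59 ft

At critical depth, Q² T / (g A³) = 1, i.e. A³/T = Q²/g = 381²/32.2 = 4508.
Try y = 3.83 ft: A³/T = 1817 — low.
Try y = 4.59 ft: A³/T = 4492 — close enough.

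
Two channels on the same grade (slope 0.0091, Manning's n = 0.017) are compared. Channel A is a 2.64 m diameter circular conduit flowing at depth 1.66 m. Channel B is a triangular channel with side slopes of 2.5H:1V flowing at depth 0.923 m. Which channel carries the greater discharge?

Channel A: For a circular section of diameter D = 2.64 m at depth y = 1.66 m, the central angle is θ = 2 arccos(1 − 2y/D) = 3.663 rad. Then A = (D²/8)(θ − sin θ) = 3.625 m² and P = Dθ/2 = 4.835 m. Hydraulic radius R = A/P = 3.625/4.835 = 0.7497 m. Q_A = (1/0.017)·3.625·0.7497^(2/3)·√0.0091 = 16.78 m³/s.
Channel B: For a triangular section with side slope z = 2.5: A = zy² = 2.5×0.923² = 2.13 m²; P = 2y√(1+z²) = 2×0.923×2.693 = 4.971 m. Hydraulic radius R = A/P = 2.13/4.971 = 0.4285 m. Q_B = (1/0.017)·2.13·0.4285^(2/3)·√0.0091 = 6.793 m³/s.
Q_A = 16.78 m³/s vs Q_B = 6.793 m³/s, so channel A carries more.

channel A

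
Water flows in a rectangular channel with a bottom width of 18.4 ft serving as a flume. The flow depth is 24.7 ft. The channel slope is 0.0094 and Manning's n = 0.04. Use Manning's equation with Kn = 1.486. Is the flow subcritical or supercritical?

subcritical

Flow area A = b·y = 18.4 × 24.7 = 454.5 ft². Wetted perimeter P = b + 2y = 18.4 + 2×24.7 = 67.8 ft.
Hydraulic radius R = A/P = 454.5/67.8 = 6.703 ft.
V = (1.486/n) R^(2/3) √S = (1.486/0.04) × 6.703^(2/3) × √0.0094 = 12.8 ft/s. Hydraulic depth D_h = A/T = 454.5/18.4 = 24.7 ft.
Froude number Fr = V/√(g·D_h) = 12.8/√(32.2×24.7) = 0.454, which is less than 1, so the flow is subcritical.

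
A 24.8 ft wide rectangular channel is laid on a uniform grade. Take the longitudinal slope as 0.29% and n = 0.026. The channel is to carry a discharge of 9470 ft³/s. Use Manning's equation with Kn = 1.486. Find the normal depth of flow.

Manning's equation rearranged: A R^(2/3) = nQ / (1.486·√S) = 0.026 × 9470 / (1.486 × √0.0029) = 3077.
Trying y = 33.1 ft: A R^(2/3) = 3557 — high.
Trying y = 29.3 ft: A R^(2/3) = 3077 — ≈ 3077.

y_n = 29.3 ft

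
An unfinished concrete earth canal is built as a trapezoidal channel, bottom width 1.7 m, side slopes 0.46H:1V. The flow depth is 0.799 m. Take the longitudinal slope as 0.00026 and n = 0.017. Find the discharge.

Q = 0.957 m³/s

With bottom width b = 1.7 m and side slope z = 0.46: A = (b + zy)y = (1.7 + 0.46×0.799)×0.799 = 1.652 m²; P = b + 2y√(1+z²) = 1.7 + 2×0.799×1.101 = 3.459 m.
Hydraulic radius R = A/P = 1.652/3.459 = 0.4776 m.
Manning's equation: Q = (1/n) A R^(2/3) S^(1/2) = (1/0.017) × 1.652 × 0.4776^(2/3) × 0.00026^(1/2) = 0.957 m³/s.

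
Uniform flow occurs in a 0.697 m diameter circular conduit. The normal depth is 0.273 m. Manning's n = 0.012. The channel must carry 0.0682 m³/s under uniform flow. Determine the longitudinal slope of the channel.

S = 0.00045

For a circular section of diameter D = 0.697 m at depth y = 0.273 m, the central angle is θ = 2 arccos(1 − 2y/D) = 2.705 rad. Then A = (D²/8)(θ − sin θ) = 0.1386 m² and P = Dθ/2 = 0.9426 m.
Hydraulic radius R = A/P = 0.1386/0.9426 = 0.147 m.
From Manning's equation, S = [nQ / (1 A R^(2/3))]² = [0.012 × 0.0682 / (1 × 0.1386 × 0.147^(2/3))]² = 0.00045.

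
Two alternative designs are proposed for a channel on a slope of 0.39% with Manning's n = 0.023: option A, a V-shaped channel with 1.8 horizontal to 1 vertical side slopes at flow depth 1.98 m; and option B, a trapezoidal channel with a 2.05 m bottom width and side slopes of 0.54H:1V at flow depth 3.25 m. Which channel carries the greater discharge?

Channel A: For a triangular section with side slope z = 1.8: A = zy² = 1.8×1.98² = 7.057 m²; P = 2y√(1+z²) = 2×1.98×2.059 = 8.154 m. Hydraulic radius R = A/P = 7.057/8.154 = 0.8654 m. Q_A = (1/0.023)·7.057·0.8654^(2/3)·√0.0039 = 17.4 m³/s.
Channel B: With bottom width b = 2.05 m and side slope z = 0.54: A = (b + zy)y = (2.05 + 0.54×3.25)×3.25 = 12.37 m²; P = b + 2y√(1+z²) = 2.05 + 2×3.25×1.136 = 9.437 m. Hydraulic radius R = A/P = 12.37/9.437 = 1.31 m. Q_B = (1/0.023)·12.37·1.31^(2/3)·√0.0039 = 40.21 m³/s.
Q_A = 17.4 m³/s vs Q_B = 40.21 m³/s, so channel B carries more.

channel B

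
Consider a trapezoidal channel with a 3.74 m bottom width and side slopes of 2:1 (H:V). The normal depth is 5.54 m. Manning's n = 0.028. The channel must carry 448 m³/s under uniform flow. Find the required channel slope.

With bottom width b = 3.74 m and side slope z = 2: A = (b + zy)y = (3.74 + 2×5.54)×5.54 = 82.1 m²; P = b + 2y√(1+z²) = 3.74 + 2×5.54×2.236 = 28.52 m.
Hydraulic radius R = A/P = 82.1/28.52 = 2.879 m.
From Manning's equation, S = [nQ / (1 A R^(2/3))]² = [0.028 × 448 / (1 × 82.1 × 2.879^(2/3))]² = 0.0057.

S = 0.0057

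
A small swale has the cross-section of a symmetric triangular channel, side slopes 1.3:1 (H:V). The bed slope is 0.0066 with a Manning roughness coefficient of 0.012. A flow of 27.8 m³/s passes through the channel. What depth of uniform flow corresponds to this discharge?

Manning's equation rearranged: A R^(2/3) = nQ / (1·√S) = 0.012 × 27.8 / (√0.0066) = 4.106.
Try y = 1.51 m: A R^(2/3) = 2.105 — too small.
Try y = 2.31 m: A R^(2/3) = 6.54 — too large.
Try y = 1.94 m: A R^(2/3) = 4.106 — ≈ 4.106.

y_n = 1.94 m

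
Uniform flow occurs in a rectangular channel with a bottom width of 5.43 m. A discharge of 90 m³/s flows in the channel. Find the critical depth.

For a rectangular channel, critical depth y_c = (q²/g)^(1/3) where q = Q/b = 90/5.43 = 16.57 m²/s.
So y_c = (16.57²/9.81)^(1/3) = 3.04 m.

y_c = 3.04 m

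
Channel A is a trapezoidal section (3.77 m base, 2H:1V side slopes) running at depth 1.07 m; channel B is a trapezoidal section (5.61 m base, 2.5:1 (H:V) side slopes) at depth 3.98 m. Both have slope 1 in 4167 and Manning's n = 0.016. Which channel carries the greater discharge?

Channel A: With bottom width b = 3.77 m and side slope z = 2: A = (b + zy)y = (3.77 + 2×1.07)×1.07 = 6.324 m²; P = b + 2y√(1+z²) = 3.77 + 2×1.07×2.236 = 8.555 m. Hydraulic radius R = A/P = 6.324/8.555 = 0.7392 m. Q_A = (1/0.016)·6.324·0.7392^(2/3)·√0.00024 = 5.005 m³/s.
Channel B: With bottom width b = 5.61 m and side slope z = 2.5: A = (b + zy)y = (5.61 + 2.5×3.98)×3.98 = 61.93 m²; P = b + 2y√(1+z²) = 5.61 + 2×3.98×2.693 = 27.04 m. Hydraulic radius R = A/P = 61.93/27.04 = 2.29 m. Q_B = (1/0.016)·61.93·2.29^(2/3)·√0.00024 = 104.2 m³/s.
Q_A = 5.005 m³/s vs Q_B = 104.2 m³/s, so channel B carries more.

channel B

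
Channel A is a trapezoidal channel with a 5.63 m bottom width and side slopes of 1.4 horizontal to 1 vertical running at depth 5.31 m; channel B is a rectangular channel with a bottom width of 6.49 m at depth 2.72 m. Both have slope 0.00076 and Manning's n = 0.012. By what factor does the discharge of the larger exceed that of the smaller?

6.16

Channel A: With bottom width b = 5.63 m and side slope z = 1.4: A = (b + zy)y = (5.63 + 1.4×5.31)×5.31 = 69.37 m²; P = b + 2y√(1+z²) = 5.63 + 2×5.31×1.72 = 23.9 m. Hydraulic radius R = A/P = 69.37/23.9 = 2.902 m. Q_A = (1/0.012)·69.37·2.902^(2/3)·√0.00076 = 324.3 m³/s.
Channel B: Flow area A = b·y = 6.49 × 2.72 = 17.65 m². Wetted perimeter P = b + 2y = 6.49 + 2×2.72 = 11.93 m. Hydraulic radius R = A/P = 17.65/11.93 = 1.48 m. Q_B = (1/0.012)·17.65·1.48^(2/3)·√0.00076 = 52.66 m³/s.
The larger discharge is 324.3 m³/s and the smaller is 52.66 m³/s; the ratio is 6.16.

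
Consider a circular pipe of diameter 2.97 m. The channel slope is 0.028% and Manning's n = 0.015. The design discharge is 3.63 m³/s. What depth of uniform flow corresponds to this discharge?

Manning's equation rearranged: A R^(2/3) = nQ / (1·√S) = 0.015 × 3.63 / (√0.00028) = 3.254.
At y = 1.8 m: A R^(2/3) = 3.875 — high.
At y = 1.18 m: A R^(2/3) = 1.891 — low.
At y = 1.61 m: A R^(2/3) = 3.25 — ≈ 3.254.

y_n = 1.61 m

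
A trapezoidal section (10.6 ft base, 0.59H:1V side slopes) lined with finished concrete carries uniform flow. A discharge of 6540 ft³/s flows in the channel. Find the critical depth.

At critical depth, Q² T / (g A³) = 1, i.e. A³/T = Q²/g = 6540²/32.2 = 1328000.
At y = 20.1 ft: A³/T = 2681000 — too large.
At y = 16.7 ft: A³/T = 1315000 — ≈ 1328000.

y_c = 16.7 ft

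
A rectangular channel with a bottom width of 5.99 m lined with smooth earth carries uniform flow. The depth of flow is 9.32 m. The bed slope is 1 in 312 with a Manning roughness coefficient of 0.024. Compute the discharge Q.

Flow area A = b·y = 5.99 × 9.32 = 55.83 m². Wetted perimeter P = b + 2y = 5.99 + 2×9.32 = 24.63 m.
Hydraulic radius R = A/P = 55.83/24.63 = 2.267 m.
Manning's equation: Q = (1/n) A R^(2/3) S^(1/2) = (1/0.024) × 55.83 × 2.267^(2/3) × 0.003205^(1/2) = 227 m³/s.

Q = 227 m³/s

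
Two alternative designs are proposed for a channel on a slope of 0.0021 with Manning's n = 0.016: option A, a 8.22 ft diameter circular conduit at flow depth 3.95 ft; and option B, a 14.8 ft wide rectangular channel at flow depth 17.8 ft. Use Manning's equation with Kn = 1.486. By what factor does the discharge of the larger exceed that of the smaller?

19.8

Channel A: For a circular section of diameter D = 8.22 ft at depth y = 3.95 ft, the central angle is θ = 2 arccos(1 − 2y/D) = 3.064 rad. Then A = (D²/8)(θ − sin θ) = 25.22 ft² and P = Dθ/2 = 12.59 ft. Hydraulic radius R = A/P = 25.22/12.59 = 2.003 ft. Q_A = (1.486/0.016)·25.22·2.003^(2/3)·√0.0021 = 170.5 ft³/s.
Channel B: Flow area A = b·y = 14.8 × 17.8 = 263.4 ft². Wetted perimeter P = b + 2y = 14.8 + 2×17.8 = 50.4 ft. Hydraulic radius R = A/P = 263.4/50.4 = 5.227 ft. Q_B = (1.486/0.016)·263.4·5.227^(2/3)·√0.0021 = 3377 ft³/s.
The larger discharge is 3377 ft³/s and the smaller is 170.5 ft³/s; the ratio is 19.8.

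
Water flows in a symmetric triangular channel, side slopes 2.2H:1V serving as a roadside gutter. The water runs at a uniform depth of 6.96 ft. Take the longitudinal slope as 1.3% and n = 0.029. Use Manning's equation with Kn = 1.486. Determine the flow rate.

Q = 1340 ft³/s

For a triangular section with side slope z = 2.2: A = zy² = 2.2×6.96² = 106.6 ft²; P = 2y√(1+z²) = 2×6.96×2.417 = 33.64 ft.
Hydraulic radius R = A/P = 106.6/33.64 = 3.168 ft.
Manning's equation: Q = (1.486/n) A R^(2/3) S^(1/2) = (1.486/0.029) × 106.6 × 3.168^(2/3) × 0.013^(1/2) = 1340 ft³/s.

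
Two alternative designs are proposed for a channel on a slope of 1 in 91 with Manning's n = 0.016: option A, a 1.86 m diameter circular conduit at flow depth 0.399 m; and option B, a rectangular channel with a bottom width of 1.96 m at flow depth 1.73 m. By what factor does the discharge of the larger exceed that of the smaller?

Channel A: For a circular section of diameter D = 1.86 m at depth y = 0.399 m, the central angle is θ = 2 arccos(1 − 2y/D) = 1.926 rad. Then A = (D²/8)(θ − sin θ) = 0.4276 m² and P = Dθ/2 = 1.791 m. Hydraulic radius R = A/P = 0.4276/1.791 = 0.2387 m. Q_A = (1/0.016)·0.4276·0.2387^(2/3)·√0.01099 = 1.078 m³/s.
Channel B: Flow area A = b·y = 1.96 × 1.73 = 3.391 m². Wetted perimeter P = b + 2y = 1.96 + 2×1.73 = 5.42 m. Hydraulic radius R = A/P = 3.391/5.42 = 0.6256 m. Q_B = (1/0.016)·3.391·0.6256^(2/3)·√0.01099 = 16.25 m³/s.
The larger discharge is 16.25 m³/s and the smaller is 1.078 m³/s; the ratio is 15.1.

15.1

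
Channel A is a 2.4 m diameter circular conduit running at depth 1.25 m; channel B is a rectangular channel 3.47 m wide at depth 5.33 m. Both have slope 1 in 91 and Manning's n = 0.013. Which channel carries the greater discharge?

channel B

Channel A: For a circular section of diameter D = 2.4 m at depth y = 1.25 m, the central angle is θ = 2 arccos(1 − 2y/D) = 3.225 rad. Then A = (D²/8)(θ − sin θ) = 2.382 m² and P = Dθ/2 = 3.87 m. Hydraulic radius R = A/P = 2.382/3.87 = 0.6155 m. Q_A = (1/0.013)·2.382·0.6155^(2/3)·√0.01099 = 13.9 m³/s.
Channel B: Flow area A = b·y = 3.47 × 5.33 = 18.5 m². Wetted perimeter P = b + 2y = 3.47 + 2×5.33 = 14.13 m. Hydraulic radius R = A/P = 18.5/14.13 = 1.309 m. Q_B = (1/0.013)·18.5·1.309^(2/3)·√0.01099 = 178.5 m³/s.
Q_A = 13.9 m³/s vs Q_B = 178.5 m³/s, so channel B carries more.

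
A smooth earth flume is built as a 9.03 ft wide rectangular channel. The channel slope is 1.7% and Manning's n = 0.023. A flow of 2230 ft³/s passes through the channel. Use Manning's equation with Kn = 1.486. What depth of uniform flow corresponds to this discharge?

Manning's equation rearranged: A R^(2/3) = nQ / (1.486·√S) = 0.023 × 2230 / (1.486 × √0.017) = 264.7.
Trying y = 9.8 ft: A R^(2/3) = 187.8 — low.
Trying y = 13.1 ft: A R^(2/3) = 265.3 — ≈ 264.7.

y_n = 13.1 ft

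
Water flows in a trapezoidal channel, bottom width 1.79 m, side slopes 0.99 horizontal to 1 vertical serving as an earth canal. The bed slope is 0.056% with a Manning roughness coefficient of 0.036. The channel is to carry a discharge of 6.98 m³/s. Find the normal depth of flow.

Manning's equation rearranged: A R^(2/3) = nQ / (1·√S) = 0.036 × 6.98 / (√0.00056) = 10.62.
Trying y = 1.9 m: A R^(2/3) = 6.869 — short.
Trying y = 2.65 m: A R^(2/3) = 13.68 — over.
Trying y = 2.35 m: A R^(2/3) = 10.63 — matches.

y_n = 2.35 m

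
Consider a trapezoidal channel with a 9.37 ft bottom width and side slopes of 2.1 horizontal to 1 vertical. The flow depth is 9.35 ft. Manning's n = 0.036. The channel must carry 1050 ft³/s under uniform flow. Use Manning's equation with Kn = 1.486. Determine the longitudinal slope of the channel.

S = 0.000994

With bottom width b = 9.37 ft and side slope z = 2.1: A = (b + zy)y = (9.37 + 2.1×9.35)×9.35 = 271.2 ft²; P = b + 2y√(1+z²) = 9.37 + 2×9.35×2.326 = 52.87 ft.
Hydraulic radius R = A/P = 271.2/52.87 = 5.13 ft.
From Manning's equation, S = [nQ / (1.486 A R^(2/3))]² = [0.036 × 1050 / (1.486 × 271.2 × 5.13^(2/3))]² = 0.000994.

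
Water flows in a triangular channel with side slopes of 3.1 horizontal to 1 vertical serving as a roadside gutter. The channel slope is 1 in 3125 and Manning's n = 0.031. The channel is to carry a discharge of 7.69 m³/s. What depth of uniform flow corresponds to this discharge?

Manning's equation rearranged: A R^(2/3) = nQ / (1·√S) = 0.031 × 7.69 / (√0.00032) = 13.33.
Trying y = 1.86 m: A R^(2/3) = 9.887 — low.
Trying y = 2.36 m: A R^(2/3) = 18.65 — high.
Trying y = 2.08 m: A R^(2/3) = 13.32 — matches.

y_n = 2.08 m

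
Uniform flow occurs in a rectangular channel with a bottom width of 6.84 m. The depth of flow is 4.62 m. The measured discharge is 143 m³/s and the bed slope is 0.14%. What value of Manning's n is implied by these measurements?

Flow area A = b·y = 6.84 × 4.62 = 31.6 m². Wetted perimeter P = b + 2y = 6.84 + 2×4.62 = 16.08 m.
Hydraulic radius R = A/P = 31.6/16.08 = 1.965 m.
Rearranging Manning's equation: n = (1/Q) A R^(2/3) S^(1/2) = (1/143) × 31.6 × 1.965^(2/3) × √0.0014 = 0.013.

n = 0.013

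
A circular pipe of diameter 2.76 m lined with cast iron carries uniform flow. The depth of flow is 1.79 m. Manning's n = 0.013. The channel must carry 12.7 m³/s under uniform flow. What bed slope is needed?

S = 0.0022

For a circular section of diameter D = 2.76 m at depth y = 1.79 m, the central angle is θ = 2 arccos(1 − 2y/D) = 3.745 rad. Then A = (D²/8)(θ − sin θ) = 4.106 m² and P = Dθ/2 = 5.168 m.
Hydraulic radius R = A/P = 4.106/5.168 = 0.7945 m.
From Manning's equation, S = [nQ / (1 A R^(2/3))]² = [0.013 × 12.7 / (1 × 4.106 × 0.7945^(2/3))]² = 0.0022.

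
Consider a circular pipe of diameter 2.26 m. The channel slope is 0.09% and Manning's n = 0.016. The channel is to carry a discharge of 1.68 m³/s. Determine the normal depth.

Manning's equation rearranged: A R^(2/3) = nQ / (1·√S) = 0.016 × 1.68 / (√0.0009) = 0.896.
Try y = 0.688 m: A R^(2/3) = 0.5523 — too small.
Try y = 1.04 m: A R^(2/3) = 1.188 — too large.
Try y = 0.889 m: A R^(2/3) = 0.896 — ≈ 0.896.

y_n = 0.889 m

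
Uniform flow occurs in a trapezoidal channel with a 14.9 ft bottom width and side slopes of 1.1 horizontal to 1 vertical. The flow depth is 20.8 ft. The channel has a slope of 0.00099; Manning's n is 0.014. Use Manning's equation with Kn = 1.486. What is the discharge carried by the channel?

Q = 12400 ft³/s

With bottom width b = 14.9 ft and side slope z = 1.1: A = (b + zy)y = (14.9 + 1.1×20.8)×20.8 = 785.8 ft²; P = b + 2y√(1+z²) = 14.9 + 2×20.8×1.487 = 76.74 ft.
Hydraulic radius R = A/P = 785.8/76.74 = 10.24 ft.
Manning's equation: Q = (1.486/n) A R^(2/3) S^(1/2) = (1.486/0.014) × 785.8 × 10.24^(2/3) × 0.00099^(1/2) = 12400 ft³/s.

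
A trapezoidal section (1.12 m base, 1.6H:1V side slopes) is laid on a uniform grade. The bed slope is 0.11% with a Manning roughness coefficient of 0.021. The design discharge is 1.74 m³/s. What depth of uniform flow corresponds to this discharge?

Manning's equation rearranged: A R^(2/3) = nQ / (1·√S) = 0.021 × 1.74 / (√0.0011) = 1.102.
At y = 1 m: A R^(2/3) = 1.839 — too large.
At y = 0.783 m: A R^(2/3) = 1.101 — matches.

y_n = 0.783 m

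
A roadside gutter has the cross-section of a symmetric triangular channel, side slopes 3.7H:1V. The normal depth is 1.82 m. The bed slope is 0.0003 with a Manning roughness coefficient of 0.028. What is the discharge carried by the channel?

Q = 6.95 m³/s

For a triangular section with side slope z = 3.7: A = zy² = 3.7×1.82² = 12.26 m²; P = 2y√(1+z²) = 2×1.82×3.833 = 13.95 m.
Hydraulic radius R = A/P = 12.26/13.95 = 0.8785 m.
Manning's equation: Q = (1/n) A R^(2/3) S^(1/2) = (1/0.028) × 12.26 × 0.8785^(2/3) × 0.0003^(1/2) = 6.95 m³/s.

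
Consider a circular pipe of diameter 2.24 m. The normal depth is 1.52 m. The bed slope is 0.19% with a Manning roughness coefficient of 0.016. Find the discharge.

Q = 5.86 m³/s

For a circular section of diameter D = 2.24 m at depth y = 1.52 m, the central angle is θ = 2 arccos(1 − 2y/D) = 3.872 rad. Then A = (D²/8)(θ − sin θ) = 2.847 m² and P = Dθ/2 = 4.337 m.
Hydraulic radius R = A/P = 2.847/4.337 = 0.6565 m.
Manning's equation: Q = (1/n) A R^(2/3) S^(1/2) = (1/0.016) × 2.847 × 0.6565^(2/3) × 0.0019^(1/2) = 5.86 m³/s.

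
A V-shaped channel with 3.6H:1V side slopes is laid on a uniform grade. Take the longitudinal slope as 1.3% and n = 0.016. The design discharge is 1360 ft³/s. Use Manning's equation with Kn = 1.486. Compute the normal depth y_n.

y_n = 4.59 ft

Manning's equation rearranged: A R^(2/3) = nQ / (1.486·√S) = 0.016 × 1360 / (1.486 × √0.013) = 128.4.
Try y = 3.2 ft: A R^(2/3) = 49.2 — low.
Try y = 5.27 ft: A R^(2/3) = 186.1 — high.
Try y = 4.59 ft: A R^(2/3) = 128.7 — ≈ 128.4.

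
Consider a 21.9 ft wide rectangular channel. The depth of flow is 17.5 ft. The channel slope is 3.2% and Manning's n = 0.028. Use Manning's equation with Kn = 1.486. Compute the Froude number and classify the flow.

Flow area A = b·y = 21.9 × 17.5 = 383.2 ft². Wetted perimeter P = b + 2y = 21.9 + 2×17.5 = 56.9 ft.
Hydraulic radius R = A/P = 383.2/56.9 = 6.736 ft.
V = (1.486/n) R^(2/3) √S = (1.486/0.028) × 6.736^(2/3) × √0.032 = 33.86 ft/s. Hydraulic depth D_h = A/T = 383.2/21.9 = 17.5 ft.
Froude number Fr = V/√(g·D_h) = 33.86/√(32.2×17.5) = 1.43, which is greater than 1, so the flow is supercritical.

supercritical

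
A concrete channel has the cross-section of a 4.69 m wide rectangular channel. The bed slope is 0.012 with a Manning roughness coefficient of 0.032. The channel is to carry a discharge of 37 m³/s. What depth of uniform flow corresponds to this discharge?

Manning's equation rearranged: A R^(2/3) = nQ / (1·√S) = 0.032 × 37 / (√0.012) = 10.81.
Try y = 1.57 m: A R^(2/3) = 7.068 — low.
Try y = 2.44 m: A R^(2/3) = 12.89 — high.
Try y = 2.14 m: A R^(2/3) = 10.82 — matches.

y_n = 2.14 m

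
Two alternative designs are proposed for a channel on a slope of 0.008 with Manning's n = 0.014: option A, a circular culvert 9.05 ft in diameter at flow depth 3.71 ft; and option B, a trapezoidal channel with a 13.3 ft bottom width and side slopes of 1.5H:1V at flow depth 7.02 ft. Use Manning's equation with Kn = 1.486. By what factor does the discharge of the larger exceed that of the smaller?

11.4

Channel A: For a circular section of diameter D = 9.05 ft at depth y = 3.71 ft, the central angle is θ = 2 arccos(1 − 2y/D) = 2.779 rad. Then A = (D²/8)(θ − sin θ) = 24.83 ft² and P = Dθ/2 = 12.58 ft. Hydraulic radius R = A/P = 24.83/12.58 = 1.974 ft. Q_A = (1.486/0.014)·24.83·1.974^(2/3)·√0.008 = 370.9 ft³/s.
Channel B: With bottom width b = 13.3 ft and side slope z = 1.5: A = (b + zy)y = (13.3 + 1.5×7.02)×7.02 = 167.3 ft²; P = b + 2y√(1+z²) = 13.3 + 2×7.02×1.803 = 38.61 ft. Hydraulic radius R = A/P = 167.3/38.61 = 4.333 ft. Q_B = (1.486/0.014)·167.3·4.333^(2/3)·√0.008 = 4221 ft³/s.
The larger discharge is 4221 ft³/s and the smaller is 370.9 ft³/s; the ratio is 11.4.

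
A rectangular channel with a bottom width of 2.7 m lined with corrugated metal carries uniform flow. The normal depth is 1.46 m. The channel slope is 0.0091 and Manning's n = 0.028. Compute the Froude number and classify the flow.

subcritical

Flow area A = b·y = 2.7 × 1.46 = 3.942 m². Wetted perimeter P = b + 2y = 2.7 + 2×1.46 = 5.62 m.
Hydraulic radius R = A/P = 3.942/5.62 = 0.7014 m.
V = (1/n) R^(2/3) √S = (1/0.028) × 0.7014^(2/3) × √0.0091 = 2.69 m/s. Hydraulic depth D_h = A/T = 3.942/2.7 = 1.46 m.
Froude number Fr = V/√(g·D_h) = 2.69/√(9.81×1.46) = 0.711, which is less than 1, so the flow is subcritical.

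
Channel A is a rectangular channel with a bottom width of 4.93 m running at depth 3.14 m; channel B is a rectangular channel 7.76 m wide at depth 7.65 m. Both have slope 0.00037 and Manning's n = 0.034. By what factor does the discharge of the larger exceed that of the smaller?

5.81

Channel A: Flow area A = b·y = 4.93 × 3.14 = 15.48 m². Wetted perimeter P = b + 2y = 4.93 + 2×3.14 = 11.21 m. Hydraulic radius R = A/P = 15.48/11.21 = 1.381 m. Q_A = (1/0.034)·15.48·1.381^(2/3)·√0.00037 = 10.86 m³/s.
Channel B: Flow area A = b·y = 7.76 × 7.65 = 59.36 m². Wetted perimeter P = b + 2y = 7.76 + 2×7.65 = 23.06 m. Hydraulic radius R = A/P = 59.36/23.06 = 2.574 m. Q_B = (1/0.034)·59.36·2.574^(2/3)·√0.00037 = 63.08 m³/s.
The larger discharge is 63.08 m³/s and the smaller is 10.86 m³/s; the ratio is 5.81.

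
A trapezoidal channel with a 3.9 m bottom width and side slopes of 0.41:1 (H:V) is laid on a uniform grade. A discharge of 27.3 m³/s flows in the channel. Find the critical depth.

At critical depth, Q² T / (g A³) = 1, i.e. A³/T = Q²/g = 27.3²/9.81 = 75.97.
Trying y = 1.4 m: A³/T = 48.68 — too small.
Trying y = 1.99 m: A³/T = 149.4 — too large.
Trying y = 1.61 m: A³/T = 75.81 — ≈ 75.97.

y_c = 1.61 m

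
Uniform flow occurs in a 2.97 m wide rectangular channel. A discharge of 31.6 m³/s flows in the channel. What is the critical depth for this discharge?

y_c = 2.26 m

For a rectangular channel, critical depth y_c = (q²/g)^(1/3) where q = Q/b = 31.6/2.97 = 10.64 m²/s.
So y_c = (10.64²/9.81)^(1/3) = 2.26 m.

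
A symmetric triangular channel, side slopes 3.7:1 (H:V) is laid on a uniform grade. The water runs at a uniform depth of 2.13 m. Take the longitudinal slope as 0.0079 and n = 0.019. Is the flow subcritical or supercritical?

For a triangular section with side slope z = 3.7: A = zy² = 3.7×2.13² = 16.79 m²; P = 2y√(1+z²) = 2×2.13×3.833 = 16.33 m.
Hydraulic radius R = A/P = 16.79/16.33 = 1.028 m.
V = (1/n) R^(2/3) √S = (1/0.019) × 1.028^(2/3) × √0.0079 = 4.765 m/s. Hydraulic depth D_h = A/T = 16.79/15.76 = 1.065 m.
Froude number Fr = V/√(g·D_h) = 4.765/√(9.81×1.065) = 1.47, which is greater than 1, so the flow is supercritical.

supercritical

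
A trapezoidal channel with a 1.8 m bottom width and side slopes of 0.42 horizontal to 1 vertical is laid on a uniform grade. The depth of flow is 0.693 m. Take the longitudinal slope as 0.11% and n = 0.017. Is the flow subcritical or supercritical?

With bottom width b = 1.8 m and side slope z = 0.42: A = (b + zy)y = (1.8 + 0.42×0.693)×0.693 = 1.449 m²; P = b + 2y√(1+z²) = 1.8 + 2×0.693×1.085 = 3.303 m.
Hydraulic radius R = A/P = 1.449/3.303 = 0.4387 m.
V = (1/n) R^(2/3) √S = (1/0.017) × 0.4387^(2/3) × √0.0011 = 1.126 m/s. Hydraulic depth D_h = A/T = 1.449/2.382 = 0.6083 m.
Froude number Fr = V/√(g·D_h) = 1.126/√(9.81×0.6083) = 0.461, which is less than 1, so the flow is subcritical.

subcritical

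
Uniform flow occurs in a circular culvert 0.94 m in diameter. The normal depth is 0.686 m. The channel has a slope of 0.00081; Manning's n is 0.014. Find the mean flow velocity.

For a circular section of diameter D = 0.94 m at depth y = 0.686 m, the central angle is θ = 2 arccos(1 − 2y/D) = 4.097 rad. Then A = (D²/8)(θ − sin θ) = 0.5426 m² and P = Dθ/2 = 1.925 m.
Hydraulic radius R = A/P = 0.5426/1.925 = 0.2818 m.
From Manning's equation, V = (1/n) R^(2/3) S^(1/2) = (1/0.014) × 0.2818^(2/3) × 0.00081^(1/2) = 0.874 m/s.

V = 0.874 m/s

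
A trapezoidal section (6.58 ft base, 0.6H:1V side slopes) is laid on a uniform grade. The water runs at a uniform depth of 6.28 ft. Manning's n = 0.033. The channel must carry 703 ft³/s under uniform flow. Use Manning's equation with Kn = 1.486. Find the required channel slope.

S = 0.013

With bottom width b = 6.58 ft and side slope z = 0.6: A = (b + zy)y = (6.58 + 0.6×6.28)×6.28 = 64.99 ft²; P = b + 2y√(1+z²) = 6.58 + 2×6.28×1.166 = 21.23 ft.
Hydraulic radius R = A/P = 64.99/21.23 = 3.061 ft.
From Manning's equation, S = [nQ / (1.486 A R^(2/3))]² = [0.033 × 703 / (1.486 × 64.99 × 3.061^(2/3))]² = 0.013.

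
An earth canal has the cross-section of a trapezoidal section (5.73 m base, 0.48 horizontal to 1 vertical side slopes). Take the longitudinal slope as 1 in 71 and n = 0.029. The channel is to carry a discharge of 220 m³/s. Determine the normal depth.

y_n = 4.17 m

Manning's equation rearranged: A R^(2/3) = nQ / (1·√S) = 0.029 × 220 / (√0.01408) = 53.76.
At y = 3.09 m: A R^(2/3) = 32.63 — too small.
At y = 4.61 m: A R^(2/3) = 63.7 — too large.
At y = 4.17 m: A R^(2/3) = 53.74 — ≈ 53.76.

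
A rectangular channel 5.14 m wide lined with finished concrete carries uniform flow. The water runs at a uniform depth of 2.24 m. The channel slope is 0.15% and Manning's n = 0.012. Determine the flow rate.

Q = 41.9 m³/s

Flow area A = b·y = 5.14 × 2.24 = 11.51 m². Wetted perimeter P = b + 2y = 5.14 + 2×2.24 = 9.62 m.
Hydraulic radius R = A/P = 11.51/9.62 = 1.197 m.
Manning's equation: Q = (1/n) A R^(2/3) S^(1/2) = (1/0.012) × 11.51 × 1.197^(2/3) × 0.0015^(1/2) = 41.9 m³/s.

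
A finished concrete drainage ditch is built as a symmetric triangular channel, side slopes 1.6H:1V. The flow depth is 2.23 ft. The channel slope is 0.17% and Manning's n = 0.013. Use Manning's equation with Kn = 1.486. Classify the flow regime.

For a triangular section with side slope z = 1.6: A = zy² = 1.6×2.23² = 7.957 ft²; P = 2y√(1+z²) = 2×2.23×1.887 = 8.415 ft.
Hydraulic radius R = A/P = 7.957/8.415 = 0.9455 ft.
V = (1.486/n) R^(2/3) √S = (1.486/0.013) × 0.9455^(2/3) × √0.0017 = 4.54 ft/s. Hydraulic depth D_h = A/T = 7.957/7.136 = 1.115 ft.
Froude number Fr = V/√(g·D_h) = 4.54/√(32.2×1.115) = 0.758, which is less than 1, so the flow is subcritical.

subcritical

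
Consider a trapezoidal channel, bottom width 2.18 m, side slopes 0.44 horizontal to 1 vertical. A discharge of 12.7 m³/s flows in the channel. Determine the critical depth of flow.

y_c = 1.37 m

At critical depth, Q² T / (g A³) = 1, i.e. A³/T = Q²/g = 12.7²/9.81 = 16.44.
At y = 1.17 m: A³/T = 9.765 — low.
At y = 1.66 m: A³/T = 30.97 — high.
At y = 1.37 m: A³/T = 16.37 — matches.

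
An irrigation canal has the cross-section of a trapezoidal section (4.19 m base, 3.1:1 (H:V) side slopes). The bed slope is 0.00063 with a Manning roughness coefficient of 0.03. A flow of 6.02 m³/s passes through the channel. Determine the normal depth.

Manning's equation rearranged: A R^(2/3) = nQ / (1·√S) = 0.03 × 6.02 / (√0.00063) = 7.195.
At y = 1.32 m: A R^(2/3) = 9.847 — high.
At y = 1.13 m: A R^(2/3) = 7.192 — matches.

y_n = 1.13 m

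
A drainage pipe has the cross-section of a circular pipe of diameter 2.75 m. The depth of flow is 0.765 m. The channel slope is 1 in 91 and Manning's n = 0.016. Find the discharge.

For a circular section of diameter D = 2.75 m at depth y = 0.765 m, the central angle is θ = 2 arccos(1 − 2y/D) = 2.222 rad. Then A = (D²/8)(θ − sin θ) = 1.349 m² and P = Dθ/2 = 3.056 m.
Hydraulic radius R = A/P = 1.349/3.056 = 0.4415 m.
Manning's equation: Q = (1/n) A R^(2/3) S^(1/2) = (1/0.016) × 1.349 × 0.4415^(2/3) × 0.01099^(1/2) = 5.12 m³/s.

Q = 5.12 m³/s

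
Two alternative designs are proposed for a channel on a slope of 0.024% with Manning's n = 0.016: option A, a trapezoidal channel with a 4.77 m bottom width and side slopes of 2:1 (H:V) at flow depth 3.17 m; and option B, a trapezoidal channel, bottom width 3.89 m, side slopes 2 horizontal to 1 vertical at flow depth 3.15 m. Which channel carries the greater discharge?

channel A

Channel A: With bottom width b = 4.77 m and side slope z = 2: A = (b + zy)y = (4.77 + 2×3.17)×3.17 = 35.22 m²; P = b + 2y√(1+z²) = 4.77 + 2×3.17×2.236 = 18.95 m. Hydraulic radius R = A/P = 35.22/18.95 = 1.859 m. Q_A = (1/0.016)·35.22·1.859^(2/3)·√0.00024 = 51.55 m³/s.
Channel B: With bottom width b = 3.89 m and side slope z = 2: A = (b + zy)y = (3.89 + 2×3.15)×3.15 = 32.1 m²; P = b + 2y√(1+z²) = 3.89 + 2×3.15×2.236 = 17.98 m. Hydraulic radius R = A/P = 32.1/17.98 = 1.786 m. Q_B = (1/0.016)·32.1·1.786^(2/3)·√0.00024 = 45.74 m³/s.
Q_A = 51.55 m³/s vs Q_B = 45.74 m³/s, so channel A carries more.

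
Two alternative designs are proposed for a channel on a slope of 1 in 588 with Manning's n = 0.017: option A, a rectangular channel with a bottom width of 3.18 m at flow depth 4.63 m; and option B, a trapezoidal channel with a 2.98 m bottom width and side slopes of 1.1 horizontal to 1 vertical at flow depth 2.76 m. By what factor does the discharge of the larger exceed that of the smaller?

1.31

Channel A: Flow area A = b·y = 3.18 × 4.63 = 14.72 m². Wetted perimeter P = b + 2y = 3.18 + 2×4.63 = 12.44 m. Hydraulic radius R = A/P = 14.72/12.44 = 1.184 m. Q_A = (1/0.017)·14.72·1.184^(2/3)·√0.001701 = 39.96 m³/s.
Channel B: With bottom width b = 2.98 m and side slope z = 1.1: A = (b + zy)y = (2.98 + 1.1×2.76)×2.76 = 16.6 m²; P = b + 2y√(1+z²) = 2.98 + 2×2.76×1.487 = 11.19 m. Hydraulic radius R = A/P = 16.6/11.19 = 1.484 m. Q_B = (1/0.017)·16.6·1.484^(2/3)·√0.001701 = 52.41 m³/s.
The larger discharge is 52.41 m³/s and the smaller is 39.96 m³/s; the ratio is 1.31.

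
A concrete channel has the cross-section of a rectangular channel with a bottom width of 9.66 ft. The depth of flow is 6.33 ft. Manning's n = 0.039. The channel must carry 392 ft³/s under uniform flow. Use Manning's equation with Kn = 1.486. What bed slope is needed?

S = 0.00738

Flow area A = b·y = 9.66 × 6.33 = 61.15 ft². Wetted perimeter P = b + 2y = 9.66 + 2×6.33 = 22.32 ft.
Hydraulic radius R = A/P = 61.15/22.32 = 2.74 ft.
From Manning's equation, S = [nQ / (1.486 A R^(2/3))]² = [0.039 × 392 / (1.486 × 61.15 × 2.74^(2/3))]² = 0.00738.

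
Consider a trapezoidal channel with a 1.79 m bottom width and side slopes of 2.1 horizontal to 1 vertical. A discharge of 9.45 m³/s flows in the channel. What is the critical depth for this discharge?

y_c = 0.981 m

At critical depth, Q² T / (g A³) = 1, i.e. A³/T = Q²/g = 9.45²/9.81 = 9.103.
Trying y = 1.25 m: A³/T = 23.88 — high.
Trying y = 0.88 m: A³/T = 5.981 — low.
Trying y = 0.981 m: A³/T = 9.116 — close enough.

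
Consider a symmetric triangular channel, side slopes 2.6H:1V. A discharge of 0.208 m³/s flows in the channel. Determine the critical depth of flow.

At critical depth, Q² T / (g A³) = 1, i.e. A³/T = Q²/g = 0.208²/9.81 = 0.00441.
Trying y = 0.196 m: A³/T = 0.0009777 — too small.
Trying y = 0.265 m: A³/T = 0.004417 — ≈ 0.00441.

y_c = 0.265 m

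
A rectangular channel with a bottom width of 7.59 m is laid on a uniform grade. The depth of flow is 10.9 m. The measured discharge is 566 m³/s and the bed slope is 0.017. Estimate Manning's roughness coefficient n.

n = 0.038

Flow area A = b·y = 7.59 × 10.9 = 82.73 m². Wetted perimeter P = b + 2y = 7.59 + 2×10.9 = 29.39 m.
Hydraulic radius R = A/P = 82.73/29.39 = 2.815 m.
Rearranging Manning's equation: n = (1/Q) A R^(2/3) S^(1/2) = (1/566) × 82.73 × 2.815^(2/3) × √0.017 = 0.038.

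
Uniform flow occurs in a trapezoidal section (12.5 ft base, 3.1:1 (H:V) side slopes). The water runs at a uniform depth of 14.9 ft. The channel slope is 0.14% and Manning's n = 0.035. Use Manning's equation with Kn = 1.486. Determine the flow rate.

Q = 5550 ft³/s

With bottom width b = 12.5 ft and side slope z = 3.1: A = (b + zy)y = (12.5 + 3.1×14.9)×14.9 = 874.5 ft²; P = b + 2y√(1+z²) = 12.5 + 2×14.9×3.257 = 109.6 ft.
Hydraulic radius R = A/P = 874.5/109.6 = 7.981 ft.
Manning's equation: Q = (1.486/n) A R^(2/3) S^(1/2) = (1.486/0.035) × 874.5 × 7.981^(2/3) × 0.0014^(1/2) = 5550 ft³/s.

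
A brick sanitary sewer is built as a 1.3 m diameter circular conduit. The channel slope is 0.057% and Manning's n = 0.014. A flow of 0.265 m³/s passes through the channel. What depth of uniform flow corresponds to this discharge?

Manning's equation rearranged: A R^(2/3) = nQ / (1·√S) = 0.014 × 0.265 / (√0.00057) = 0.1554.
Trying y = 0.386 m: A R^(2/3) = 0.1204 — short.
Trying y = 0.53 m: A R^(2/3) = 0.2189 — over.
Trying y = 0.441 m: A R^(2/3) = 0.1555 — ≈ 0.1554.

y_n = 0.441 m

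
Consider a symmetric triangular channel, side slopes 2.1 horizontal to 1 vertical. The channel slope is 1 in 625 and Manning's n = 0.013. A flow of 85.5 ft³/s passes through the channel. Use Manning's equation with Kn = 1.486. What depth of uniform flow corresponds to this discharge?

Manning's equation rearranged: A R^(2/3) = nQ / (1.486·√S) = 0.013 × 85.5 / (1.486 × √0.0016) = 18.7.
Trying y = 3.02 ft: A R^(2/3) = 23.55 — too large.
Trying y = 2.35 ft: A R^(2/3) = 12.06 — too small.
Trying y = 2.77 ft: A R^(2/3) = 18.7 — matches.

y_n = 2.77 ft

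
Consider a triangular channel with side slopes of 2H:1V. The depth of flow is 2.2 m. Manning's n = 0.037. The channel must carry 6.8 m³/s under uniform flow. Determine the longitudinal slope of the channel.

S = 0.00069

For a triangular section with side slope z = 2: A = zy² = 2×2.2² = 9.68 m²; P = 2y√(1+z²) = 2×2.2×2.236 = 9.839 m.
Hydraulic radius R = A/P = 9.68/9.839 = 0.9839 m.
From Manning's equation, S = [nQ / (1 A R^(2/3))]² = [0.037 × 6.8 / (1 × 9.68 × 0.9839^(2/3))]² = 0.00069.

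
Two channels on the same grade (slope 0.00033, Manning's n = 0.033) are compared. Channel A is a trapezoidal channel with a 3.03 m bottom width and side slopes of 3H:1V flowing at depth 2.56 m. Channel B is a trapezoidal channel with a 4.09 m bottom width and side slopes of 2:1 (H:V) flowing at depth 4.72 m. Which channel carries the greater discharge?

channel B

Channel A: With bottom width b = 3.03 m and side slope z = 3: A = (b + zy)y = (3.03 + 3×2.56)×2.56 = 27.42 m²; P = b + 2y√(1+z²) = 3.03 + 2×2.56×3.162 = 19.22 m. Hydraulic radius R = A/P = 27.42/19.22 = 1.426 m. Q_A = (1/0.033)·27.42·1.426^(2/3)·√0.00033 = 19.13 m³/s.
Channel B: With bottom width b = 4.09 m and side slope z = 2: A = (b + zy)y = (4.09 + 2×4.72)×4.72 = 63.86 m²; P = b + 2y√(1+z²) = 4.09 + 2×4.72×2.236 = 25.2 m. Hydraulic radius R = A/P = 63.86/25.2 = 2.534 m. Q_B = (1/0.033)·63.86·2.534^(2/3)·√0.00033 = 65.35 m³/s.
Q_A = 19.13 m³/s vs Q_B = 65.35 m³/s, so channel B carries more.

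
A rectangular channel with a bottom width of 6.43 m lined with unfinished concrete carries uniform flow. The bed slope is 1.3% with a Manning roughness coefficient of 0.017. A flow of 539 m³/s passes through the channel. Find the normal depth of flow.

Manning's equation rearranged: A R^(2/3) = nQ / (1·√S) = 0.017 × 539 / (√0.013) = 80.36.
Try y = 5.49 m: A R^(2/3) = 56.55 — short.
Try y = 7.31 m: A R^(2/3) = 80.3 — matches.

y_n = 7.31 m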